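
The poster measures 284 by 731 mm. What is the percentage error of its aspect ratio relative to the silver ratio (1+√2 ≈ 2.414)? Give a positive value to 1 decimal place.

6.6%

Ratio = 731 / 284 ≈ 2.5739.
Ideal silver ratio ≈ 2.4142. |2.5739 − 2.4142| / 2.4142 ≈ 6.62% → 6.6%.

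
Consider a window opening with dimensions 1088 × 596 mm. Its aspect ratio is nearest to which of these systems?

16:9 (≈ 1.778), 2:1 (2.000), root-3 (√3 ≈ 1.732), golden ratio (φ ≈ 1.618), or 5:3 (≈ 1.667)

Ratio = 1088 / 596 ≈ 1.826.
Distances: 16:9 1.778 (Δ 0.048); 2:1 2.000 (Δ 0.174); root-3 1.732 (Δ 0.094); golden ratio 1.618 (Δ 0.208); 5:3 1.667 (Δ 0.159).

16:9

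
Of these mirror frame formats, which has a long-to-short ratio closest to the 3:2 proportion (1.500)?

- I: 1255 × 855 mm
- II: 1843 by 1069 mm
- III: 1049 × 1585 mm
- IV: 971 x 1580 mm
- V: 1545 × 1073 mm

III

Ratios (long/short): I ≈ 1.468; II ≈ 1.724; III ≈ 1.511; IV ≈ 1.627; V ≈ 1.440.
3:2 ≈ 1.500; option III is nearest (Δ 0.011).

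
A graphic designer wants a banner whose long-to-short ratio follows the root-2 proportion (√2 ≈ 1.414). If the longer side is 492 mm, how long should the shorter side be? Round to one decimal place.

347.9 mm

root-2 ≈ 1.41421.
Shorter side = 492 ÷ 1.41421 ≈ 347.897 → 347.9 mm.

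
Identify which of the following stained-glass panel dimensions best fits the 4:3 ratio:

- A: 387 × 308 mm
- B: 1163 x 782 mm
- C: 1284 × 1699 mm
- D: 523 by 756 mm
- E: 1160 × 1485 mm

C

Target 4:3 ≈ 1.333.
A: 1.256 (Δ0.077)  B: 1.487 (Δ0.154)  C: 1.323 (Δ0.010)  D: 1.446 (Δ0.113)  E: 1.280 (Δ0.053)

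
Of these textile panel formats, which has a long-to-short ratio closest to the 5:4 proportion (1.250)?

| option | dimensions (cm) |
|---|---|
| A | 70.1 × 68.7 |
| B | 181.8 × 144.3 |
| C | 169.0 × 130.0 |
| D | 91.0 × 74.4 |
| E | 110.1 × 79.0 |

Target 5:4 ≈ 1.250.
A: 1.020 (Δ0.230)  B: 1.260 (Δ0.010)  C: 1.300 (Δ0.050)  D: 1.223 (Δ0.027)  E: 1.394 (Δ0.144)

B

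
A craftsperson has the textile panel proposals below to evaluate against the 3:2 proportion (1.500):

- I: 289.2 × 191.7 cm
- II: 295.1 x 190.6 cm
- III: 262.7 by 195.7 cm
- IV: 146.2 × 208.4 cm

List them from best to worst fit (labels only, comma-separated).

I: 289.2/191.7 ≈ 1.509 → |1.509 − 1.500| = 0.009
II: 295.1/190.6 ≈ 1.548 → |1.548 − 1.500| = 0.048
III: 262.7/195.7 ≈ 1.342 → |1.342 − 1.500| = 0.158
IV: 208.4/146.2 ≈ 1.425 → |1.425 − 1.500| = 0.075

I, II, IV, III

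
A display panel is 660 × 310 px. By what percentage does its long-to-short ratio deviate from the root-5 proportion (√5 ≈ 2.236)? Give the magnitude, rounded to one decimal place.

Ratio = 660 / 310 ≈ 2.1290.
Ideal root-5 ≈ 2.2361. |2.1290 − 2.2361| / 2.2361 ≈ 4.79% → 4.8%.

4.8%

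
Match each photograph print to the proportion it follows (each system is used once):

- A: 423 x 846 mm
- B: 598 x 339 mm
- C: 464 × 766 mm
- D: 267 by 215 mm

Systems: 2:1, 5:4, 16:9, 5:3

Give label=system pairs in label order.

Ratios: A ≈ 2.000; B ≈ 1.764; C ≈ 1.651; D ≈ 1.242.
Targets: 2:1 ≈ 2.000; 5:4 ≈ 1.250; 16:9 ≈ 1.778; 5:3 ≈ 1.667.

A=2:1, B=16:9, C=5:3, D=5:4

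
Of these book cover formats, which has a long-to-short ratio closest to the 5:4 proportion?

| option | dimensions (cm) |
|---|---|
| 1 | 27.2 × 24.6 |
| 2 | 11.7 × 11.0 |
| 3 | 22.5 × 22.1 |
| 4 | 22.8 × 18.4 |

4

Target 5:4 ≈ 1.250.
1: 1.106 (Δ0.144)  2: 1.064 (Δ0.186)  3: 1.018 (Δ0.232)  4: 1.239 (Δ0.011)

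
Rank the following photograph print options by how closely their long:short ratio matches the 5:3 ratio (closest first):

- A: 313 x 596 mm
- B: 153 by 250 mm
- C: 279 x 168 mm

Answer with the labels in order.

C, B, A

A: 596/313 ≈ 1.904 → |1.904 − 1.667| = 0.237
B: 250/153 ≈ 1.634 → |1.634 − 1.667| = 0.033
C: 279/168 ≈ 1.661 → |1.661 − 1.667| = 0.006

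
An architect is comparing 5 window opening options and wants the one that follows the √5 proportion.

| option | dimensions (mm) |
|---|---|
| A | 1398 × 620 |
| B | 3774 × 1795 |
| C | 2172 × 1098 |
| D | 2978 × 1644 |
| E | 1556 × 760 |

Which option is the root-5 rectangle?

Ratios (long/short): A ≈ 2.255; B ≈ 2.103; C ≈ 1.978; D ≈ 1.811; E ≈ 2.047.
root-5 ≈ 2.236; option A is nearest (Δ 0.019).

A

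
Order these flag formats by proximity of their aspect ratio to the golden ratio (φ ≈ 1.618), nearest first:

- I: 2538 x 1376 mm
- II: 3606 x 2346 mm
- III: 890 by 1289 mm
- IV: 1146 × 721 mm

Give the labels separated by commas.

IV, II, III, I

Ratios: I = 2538 / 1376 ≈ 1.844; II = 3606 / 2346 ≈ 1.537; III = 1289 / 890 ≈ 1.448; IV = 1146 / 721 ≈ 1.589.
|Δ from 1.618|: I 0.226; II 0.081; III 0.170; IV 0.029.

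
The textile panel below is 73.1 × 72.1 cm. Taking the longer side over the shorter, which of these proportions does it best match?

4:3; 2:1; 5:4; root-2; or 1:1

Ratio = 73.1 / 72.1 ≈ 1.014.
Distances: 4:3 1.333 (Δ 0.319); 2:1 2.000 (Δ 0.986); 5:4 1.250 (Δ 0.236); root-2 1.414 (Δ 0.400); 1:1 1.000 (Δ 0.014).

1:1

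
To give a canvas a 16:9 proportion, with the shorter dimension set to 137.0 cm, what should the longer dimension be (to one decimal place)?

243.6 cm

16:9 ≈ 1.77778.
Longer side = 137.0 × 1.77778 ≈ 243.556 → 243.6 cm.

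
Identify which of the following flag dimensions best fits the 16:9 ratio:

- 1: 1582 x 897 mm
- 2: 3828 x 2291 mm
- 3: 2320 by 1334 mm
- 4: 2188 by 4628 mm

1

Ratios (long/short): 1 ≈ 1.764; 2 ≈ 1.671; 3 ≈ 1.739; 4 ≈ 2.115.
16:9 ≈ 1.778; option 1 is nearest (Δ 0.014).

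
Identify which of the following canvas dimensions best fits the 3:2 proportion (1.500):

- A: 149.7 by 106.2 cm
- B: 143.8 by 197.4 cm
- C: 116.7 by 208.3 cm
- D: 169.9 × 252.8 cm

D

Target 3:2 ≈ 1.500.
A: 1.410 (Δ0.090)  B: 1.373 (Δ0.127)  C: 1.785 (Δ0.285)  D: 1.488 (Δ0.012)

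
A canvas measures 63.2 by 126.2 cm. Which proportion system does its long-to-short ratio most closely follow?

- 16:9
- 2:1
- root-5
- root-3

126.2/63.2 ≈ 1.997. Nearest candidates are 2:1 (2.000, off by 0.003) and 16:9 (1.778, off by 0.219).

2:1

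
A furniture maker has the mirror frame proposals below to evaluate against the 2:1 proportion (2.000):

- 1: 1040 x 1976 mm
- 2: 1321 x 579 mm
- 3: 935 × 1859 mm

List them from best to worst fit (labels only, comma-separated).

Ratios: 1 = 1976 / 1040 ≈ 1.900; 2 = 1321 / 579 ≈ 2.282; 3 = 1859 / 935 ≈ 1.988.
|Δ from 2.000|: 1 0.100; 2 0.282; 3 0.012.

3, 1, 2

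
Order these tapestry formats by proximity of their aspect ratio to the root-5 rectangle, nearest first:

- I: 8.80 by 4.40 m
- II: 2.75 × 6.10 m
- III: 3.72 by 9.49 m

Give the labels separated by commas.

II, I, III

I: 8.80/4.40 ≈ 2.000 → |2.000 − 2.236| = 0.236
II: 6.10/2.75 ≈ 2.218 → |2.218 − 2.236| = 0.018
III: 9.49/3.72 ≈ 2.551 → |2.551 − 2.236| = 0.315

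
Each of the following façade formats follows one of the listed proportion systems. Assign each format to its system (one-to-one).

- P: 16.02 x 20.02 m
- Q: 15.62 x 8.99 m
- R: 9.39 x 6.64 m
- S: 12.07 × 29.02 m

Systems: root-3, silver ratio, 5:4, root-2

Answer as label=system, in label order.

P = 20.02/16.02 ≈ 1.250 → 5:4 (1.250)
Q = 15.62/8.99 ≈ 1.737 → root-3 (1.732)
R = 9.39/6.64 ≈ 1.414 → root-2 (1.414)
S = 29.02/12.07 ≈ 2.404 → silver ratio (2.414)

P=5:4, Q=root-3, R=root-2, S=silver ratio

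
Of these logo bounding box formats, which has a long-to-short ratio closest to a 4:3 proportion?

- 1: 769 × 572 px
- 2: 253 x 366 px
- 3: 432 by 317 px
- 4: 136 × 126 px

Ratios (long/short): 1 ≈ 1.344; 2 ≈ 1.447; 3 ≈ 1.363; 4 ≈ 1.079.
4:3 ≈ 1.333; option 1 is nearest (Δ 0.011).

1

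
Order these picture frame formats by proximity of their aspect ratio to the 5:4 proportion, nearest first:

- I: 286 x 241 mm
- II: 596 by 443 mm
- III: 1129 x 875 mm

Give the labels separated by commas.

III, I, II

Ratios: I = 286 / 241 ≈ 1.187; II = 596 / 443 ≈ 1.345; III = 1129 / 875 ≈ 1.290.
|Δ from 1.250|: I 0.063; II 0.095; III 0.040.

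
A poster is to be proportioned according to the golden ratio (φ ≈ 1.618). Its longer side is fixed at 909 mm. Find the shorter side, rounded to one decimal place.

561.8 mm

golden ratio ≈ 1.61803.
Shorter side = 909 ÷ 1.61803 ≈ 561.794 → 561.8 mm.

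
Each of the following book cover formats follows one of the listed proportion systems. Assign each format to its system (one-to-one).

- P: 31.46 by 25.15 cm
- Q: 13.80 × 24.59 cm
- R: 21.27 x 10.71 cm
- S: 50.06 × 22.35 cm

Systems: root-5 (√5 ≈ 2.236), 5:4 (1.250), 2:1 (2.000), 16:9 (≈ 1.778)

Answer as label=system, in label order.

P=5:4, Q=16:9, R=2:1, S=root-5

P = 31.46/25.15 ≈ 1.251 → 5:4 (1.250)
Q = 24.59/13.80 ≈ 1.782 → 16:9 (1.778)
R = 21.27/10.71 ≈ 1.986 → 2:1 (2.000)
S = 50.06/22.35 ≈ 2.240 → root-5 (2.236)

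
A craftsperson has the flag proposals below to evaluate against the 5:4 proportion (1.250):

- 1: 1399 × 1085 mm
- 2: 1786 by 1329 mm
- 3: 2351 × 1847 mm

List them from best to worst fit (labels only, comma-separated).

1: 1399/1085 ≈ 1.289 → |1.289 − 1.250| = 0.039
2: 1786/1329 ≈ 1.344 → |1.344 − 1.250| = 0.094
3: 2351/1847 ≈ 1.273 → |1.273 − 1.250| = 0.023

3, 1, 2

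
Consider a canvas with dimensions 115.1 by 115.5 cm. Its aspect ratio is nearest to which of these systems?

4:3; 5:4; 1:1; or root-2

Ratio = 115.5 / 115.1 ≈ 1.003.
Distances: 4:3 1.333 (Δ 0.330); 5:4 1.250 (Δ 0.247); 1:1 1.000 (Δ 0.003); root-2 1.414 (Δ 0.411).

1:1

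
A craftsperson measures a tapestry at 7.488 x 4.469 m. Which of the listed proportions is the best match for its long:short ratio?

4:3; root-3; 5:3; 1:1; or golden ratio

5:3

7.488/4.469 ≈ 1.676. Nearest candidates are 5:3 (1.667, off by 0.009) and root-3 (1.732, off by 0.056).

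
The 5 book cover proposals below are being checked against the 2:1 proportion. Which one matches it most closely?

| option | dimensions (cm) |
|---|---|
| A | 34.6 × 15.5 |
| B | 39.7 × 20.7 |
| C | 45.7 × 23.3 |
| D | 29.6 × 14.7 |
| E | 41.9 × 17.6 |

D

Ratios (long/short): A ≈ 2.232; B ≈ 1.918; C ≈ 1.961; D ≈ 2.014; E ≈ 2.381.
2:1 ≈ 2.000; option D is nearest (Δ 0.014).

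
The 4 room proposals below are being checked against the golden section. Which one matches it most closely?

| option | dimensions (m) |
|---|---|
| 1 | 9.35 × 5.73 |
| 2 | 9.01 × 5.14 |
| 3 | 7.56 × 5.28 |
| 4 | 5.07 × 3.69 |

1

Ratios (long/short): 1 ≈ 1.632; 2 ≈ 1.753; 3 ≈ 1.432; 4 ≈ 1.374.
golden ratio ≈ 1.618; option 1 is nearest (Δ 0.014).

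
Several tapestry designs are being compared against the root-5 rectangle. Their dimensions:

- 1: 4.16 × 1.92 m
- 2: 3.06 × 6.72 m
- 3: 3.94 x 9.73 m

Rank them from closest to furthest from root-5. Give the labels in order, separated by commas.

Ratios: 1 = 4.16 / 1.92 ≈ 2.167; 2 = 6.72 / 3.06 ≈ 2.196; 3 = 9.73 / 3.94 ≈ 2.470.
|Δ from 2.236|: 1 0.069; 2 0.040; 3 0.234.

2, 1, 3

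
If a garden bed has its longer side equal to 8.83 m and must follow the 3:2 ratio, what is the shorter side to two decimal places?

5.89 m

3:2 = 1.50000.
Shorter side = 8.83 ÷ 1.50000 ≈ 5.8867 → 5.89 m.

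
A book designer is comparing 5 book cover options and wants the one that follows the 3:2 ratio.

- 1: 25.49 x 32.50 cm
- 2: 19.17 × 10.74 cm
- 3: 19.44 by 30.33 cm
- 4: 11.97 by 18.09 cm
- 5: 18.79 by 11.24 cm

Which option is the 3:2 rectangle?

Target 3:2 ≈ 1.500.
1: 1.275 (Δ0.225)  2: 1.785 (Δ0.285)  3: 1.560 (Δ0.060)  4: 1.511 (Δ0.011)  5: 1.672 (Δ0.172)

4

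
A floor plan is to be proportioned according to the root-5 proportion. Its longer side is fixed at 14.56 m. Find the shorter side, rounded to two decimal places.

root-5 ≈ 2.23607.
Shorter side = 14.56 ÷ 2.23607 ≈ 6.5114 → 6.51 m.

6.51 m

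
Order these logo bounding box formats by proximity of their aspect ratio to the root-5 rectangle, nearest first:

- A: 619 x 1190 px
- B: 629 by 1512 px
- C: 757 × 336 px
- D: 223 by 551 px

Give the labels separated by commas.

C, B, D, A

A: 1190/619 ≈ 1.922 → |1.922 − 2.236| = 0.314
B: 1512/629 ≈ 2.404 → |2.404 − 2.236| = 0.168
C: 757/336 ≈ 2.253 → |2.253 − 2.236| = 0.017
D: 551/223 ≈ 2.471 → |2.471 − 2.236| = 0.235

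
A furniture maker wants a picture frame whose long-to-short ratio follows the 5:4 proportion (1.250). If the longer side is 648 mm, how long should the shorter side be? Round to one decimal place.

518.4 mm

5:4 = 1.25000.
Shorter side = 648 ÷ 1.25000 ≈ 518.400 → 518.4 mm.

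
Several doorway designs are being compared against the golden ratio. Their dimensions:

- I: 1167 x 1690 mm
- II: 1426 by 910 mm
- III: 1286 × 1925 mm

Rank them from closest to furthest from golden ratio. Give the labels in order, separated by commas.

II, III, I

I: 1690/1167 ≈ 1.448 → |1.448 − 1.618| = 0.170
II: 1426/910 ≈ 1.567 → |1.567 − 1.618| = 0.051
III: 1925/1286 ≈ 1.497 → |1.497 − 1.618| = 0.121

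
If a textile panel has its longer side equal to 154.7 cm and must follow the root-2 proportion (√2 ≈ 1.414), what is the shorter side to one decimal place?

109.4 cm

root-2 ≈ 1.41421.
Shorter side = 154.7 ÷ 1.41421 ≈ 109.390 → 109.4 cm.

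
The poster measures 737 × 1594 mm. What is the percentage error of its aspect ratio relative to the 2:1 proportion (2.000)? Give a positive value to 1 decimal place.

Ratio = 1594 / 737 ≈ 2.1628.
Ideal 2:1 = 2.0000. |2.1628 − 2.0000| / 2.0000 ≈ 8.14% → 8.1%.

8.1%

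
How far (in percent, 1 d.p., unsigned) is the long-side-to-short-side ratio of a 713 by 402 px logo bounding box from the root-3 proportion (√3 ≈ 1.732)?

2.4%

Ratio = 713 / 402 ≈ 1.7736.
Ideal root-3 ≈ 1.7321. |1.7736 − 1.7321| / 1.7321 ≈ 2.40% → 2.4%.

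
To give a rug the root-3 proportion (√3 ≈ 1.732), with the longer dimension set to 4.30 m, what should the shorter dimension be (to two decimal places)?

2.48 m

root-3 ≈ 1.73205.
Shorter side = 4.30 ÷ 1.73205 ≈ 2.4826 → 2.48 m.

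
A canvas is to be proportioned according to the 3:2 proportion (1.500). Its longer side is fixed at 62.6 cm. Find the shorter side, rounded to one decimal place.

3:2 = 1.50000.
Shorter side = 62.6 ÷ 1.50000 ≈ 41.733 → 41.7 cm.

41.7 cm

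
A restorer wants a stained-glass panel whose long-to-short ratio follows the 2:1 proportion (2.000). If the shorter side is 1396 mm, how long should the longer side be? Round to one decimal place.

2792.0 mm

2:1 = 2.00000.
Longer side = 1396 × 2.00000 ≈ 2792.000 → 2792.0 mm.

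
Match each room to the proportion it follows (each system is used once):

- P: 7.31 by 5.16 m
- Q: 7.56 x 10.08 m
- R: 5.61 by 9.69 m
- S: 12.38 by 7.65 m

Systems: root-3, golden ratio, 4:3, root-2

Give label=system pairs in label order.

Ratios: P ≈ 1.417; Q ≈ 1.333; R ≈ 1.727; S ≈ 1.618.
Targets: root-3 ≈ 1.732; golden ratio ≈ 1.618; 4:3 ≈ 1.333; root-2 ≈ 1.414.

P=root-2, Q=4:3, R=root-3, S=golden ratio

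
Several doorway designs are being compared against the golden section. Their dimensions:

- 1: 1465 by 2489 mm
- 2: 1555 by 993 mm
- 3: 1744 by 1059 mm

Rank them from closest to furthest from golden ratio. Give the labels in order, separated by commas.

3, 2, 1

1: 2489/1465 ≈ 1.699 → |1.699 − 1.618| = 0.081
2: 1555/993 ≈ 1.566 → |1.566 − 1.618| = 0.052
3: 1744/1059 ≈ 1.647 → |1.647 − 1.618| = 0.029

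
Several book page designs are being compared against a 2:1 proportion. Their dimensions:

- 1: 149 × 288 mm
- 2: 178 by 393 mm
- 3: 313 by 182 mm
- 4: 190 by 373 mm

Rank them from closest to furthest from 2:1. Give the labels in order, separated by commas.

4, 1, 2, 3

Ratios: 1 = 288 / 149 ≈ 1.933; 2 = 393 / 178 ≈ 2.208; 3 = 313 / 182 ≈ 1.720; 4 = 373 / 190 ≈ 1.963.
|Δ from 2.000|: 1 0.067; 2 0.208; 3 0.280; 4 0.037.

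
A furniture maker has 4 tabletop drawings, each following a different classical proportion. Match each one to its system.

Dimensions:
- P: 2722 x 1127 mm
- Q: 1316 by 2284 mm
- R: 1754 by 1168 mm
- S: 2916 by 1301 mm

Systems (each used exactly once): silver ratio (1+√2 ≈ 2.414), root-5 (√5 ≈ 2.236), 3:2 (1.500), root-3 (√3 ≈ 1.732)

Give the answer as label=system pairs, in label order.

P=silver ratio, Q=root-3, R=3:2, S=root-5

Ratios: P ≈ 2.415; Q ≈ 1.736; R ≈ 1.502; S ≈ 2.241.
Targets: silver ratio ≈ 2.414; root-5 ≈ 2.236; 3:2 ≈ 1.500; root-3 ≈ 1.732.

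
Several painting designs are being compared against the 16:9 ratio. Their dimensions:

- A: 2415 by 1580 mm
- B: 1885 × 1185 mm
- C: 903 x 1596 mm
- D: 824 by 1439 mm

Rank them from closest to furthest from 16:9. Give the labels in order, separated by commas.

C, D, B, A

Ratios: A = 2415 / 1580 ≈ 1.528; B = 1885 / 1185 ≈ 1.591; C = 1596 / 903 ≈ 1.767; D = 1439 / 824 ≈ 1.746.
|Δ from 1.778|: A 0.250; B 0.187; C 0.011; D 0.032.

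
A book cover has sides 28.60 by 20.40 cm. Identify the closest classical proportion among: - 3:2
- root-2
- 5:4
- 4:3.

root-2

Ratio = 28.60 / 20.40 ≈ 1.402.
Distances: 3:2 1.500 (Δ 0.098); root-2 1.414 (Δ 0.012); 5:4 1.250 (Δ 0.152); 4:3 1.333 (Δ 0.069).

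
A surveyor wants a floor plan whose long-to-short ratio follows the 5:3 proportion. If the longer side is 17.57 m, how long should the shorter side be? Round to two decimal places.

5:3 ≈ 1.66667.
Shorter side = 17.57 ÷ 1.66667 ≈ 10.5420 → 10.54 m.

10.54 m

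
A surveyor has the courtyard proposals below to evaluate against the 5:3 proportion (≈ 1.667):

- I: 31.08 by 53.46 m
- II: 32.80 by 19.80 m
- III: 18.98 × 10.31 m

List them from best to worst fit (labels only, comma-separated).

I: 53.46/31.08 ≈ 1.720 → |1.720 − 1.667| = 0.053
II: 32.80/19.80 ≈ 1.657 → |1.657 − 1.667| = 0.010
III: 18.98/10.31 ≈ 1.841 → |1.841 − 1.667| = 0.174

II, I, III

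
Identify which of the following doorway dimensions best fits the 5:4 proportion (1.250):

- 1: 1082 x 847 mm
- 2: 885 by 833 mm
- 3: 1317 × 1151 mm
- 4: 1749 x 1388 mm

Target 5:4 ≈ 1.250.
1: 1.277 (Δ0.027)  2: 1.062 (Δ0.188)  3: 1.144 (Δ0.106)  4: 1.260 (Δ0.010)

4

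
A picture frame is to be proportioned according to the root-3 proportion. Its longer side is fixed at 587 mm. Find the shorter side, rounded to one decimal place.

338.9 mm

root-3 ≈ 1.73205.
Shorter side = 587 ÷ 1.73205 ≈ 338.905 → 338.9 mm.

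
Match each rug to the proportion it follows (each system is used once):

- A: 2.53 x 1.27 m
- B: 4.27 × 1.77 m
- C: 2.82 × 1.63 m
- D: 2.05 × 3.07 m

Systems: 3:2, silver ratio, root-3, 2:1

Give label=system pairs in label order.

A = 2.53/1.27 ≈ 1.992 → 2:1 (2.000)
B = 4.27/1.77 ≈ 2.412 → silver ratio (2.414)
C = 2.82/1.63 ≈ 1.730 → root-3 (1.732)
D = 3.07/2.05 ≈ 1.498 → 3:2 (1.500)

A=2:1, B=silver ratio, C=root-3, D=3:2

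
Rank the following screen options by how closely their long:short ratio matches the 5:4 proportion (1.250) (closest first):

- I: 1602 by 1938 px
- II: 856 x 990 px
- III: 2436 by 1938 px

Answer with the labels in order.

III, I, II

I: 1938/1602 ≈ 1.210 → |1.210 − 1.250| = 0.040
II: 990/856 ≈ 1.157 → |1.157 − 1.250| = 0.093
III: 2436/1938 ≈ 1.257 → |1.257 − 1.250| = 0.007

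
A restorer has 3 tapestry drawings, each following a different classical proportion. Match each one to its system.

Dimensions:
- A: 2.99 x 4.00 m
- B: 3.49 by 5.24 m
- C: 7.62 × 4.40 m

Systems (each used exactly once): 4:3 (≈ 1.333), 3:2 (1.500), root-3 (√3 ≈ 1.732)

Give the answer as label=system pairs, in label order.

A=4:3, B=3:2, C=root-3

Ratios: A ≈ 1.338; B ≈ 1.501; C ≈ 1.732.
Targets: 4:3 ≈ 1.333; 3:2 ≈ 1.500; root-3 ≈ 1.732.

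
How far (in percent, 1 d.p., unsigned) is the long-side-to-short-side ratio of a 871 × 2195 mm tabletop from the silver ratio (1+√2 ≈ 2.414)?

4.4%

Ratio = 2195 / 871 ≈ 2.5201.
Ideal silver ratio ≈ 2.4142. |2.5201 − 2.4142| / 2.4142 ≈ 4.39% → 4.4%.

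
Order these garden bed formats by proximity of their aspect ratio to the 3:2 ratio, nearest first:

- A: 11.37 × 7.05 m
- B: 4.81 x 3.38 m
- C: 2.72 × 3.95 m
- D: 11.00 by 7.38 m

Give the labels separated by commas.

D, C, B, A

Ratios: A = 11.37 / 7.05 ≈ 1.613; B = 4.81 / 3.38 ≈ 1.423; C = 3.95 / 2.72 ≈ 1.452; D = 11.00 / 7.38 ≈ 1.491.
|Δ from 1.500|: A 0.113; B 0.077; C 0.048; D 0.009.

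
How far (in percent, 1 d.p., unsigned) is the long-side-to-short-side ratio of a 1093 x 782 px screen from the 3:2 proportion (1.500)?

Ratio = 1093 / 782 ≈ 1.3977.
Ideal 3:2 = 1.5000. |1.3977 − 1.5000| / 1.5000 ≈ 6.82% → 6.8%.

6.8%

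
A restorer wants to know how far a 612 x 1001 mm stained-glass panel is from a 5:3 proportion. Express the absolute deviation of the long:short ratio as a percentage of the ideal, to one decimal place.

Ratio = 1001 / 612 ≈ 1.6356.
Ideal 5:3 ≈ 1.6667. |1.6356 − 1.6667| / 1.6667 ≈ 1.87% → 1.9%.

1.9%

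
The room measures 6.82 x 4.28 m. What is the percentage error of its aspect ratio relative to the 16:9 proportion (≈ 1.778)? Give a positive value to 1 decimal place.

Ratio = 6.82 / 4.28 ≈ 1.5935.
Ideal 16:9 ≈ 1.7778. |1.5935 − 1.7778| / 1.7778 ≈ 10.37% → 10.4%.

10.4%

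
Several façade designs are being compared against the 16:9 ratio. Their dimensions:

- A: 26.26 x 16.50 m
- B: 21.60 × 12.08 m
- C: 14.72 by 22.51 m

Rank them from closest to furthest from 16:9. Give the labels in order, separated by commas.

A: 26.26/16.50 ≈ 1.592 → |1.592 − 1.778| = 0.186
B: 21.60/12.08 ≈ 1.788 → |1.788 − 1.778| = 0.010
C: 22.51/14.72 ≈ 1.529 → |1.529 − 1.778| = 0.249

B, A, C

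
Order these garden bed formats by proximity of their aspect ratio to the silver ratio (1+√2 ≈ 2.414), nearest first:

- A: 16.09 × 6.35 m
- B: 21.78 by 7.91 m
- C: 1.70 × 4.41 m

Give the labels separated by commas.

Ratios: A = 16.09 / 6.35 ≈ 2.534; B = 21.78 / 7.91 ≈ 2.753; C = 4.41 / 1.70 ≈ 2.594.
|Δ from 2.414|: A 0.120; B 0.339; C 0.180.

A, C, B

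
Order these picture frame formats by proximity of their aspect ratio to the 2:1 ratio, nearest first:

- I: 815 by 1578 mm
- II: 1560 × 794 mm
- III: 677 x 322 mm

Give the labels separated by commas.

I: 1578/815 ≈ 1.936 → |1.936 − 2.000| = 0.064
II: 1560/794 ≈ 1.965 → |1.965 − 2.000| = 0.035
III: 677/322 ≈ 2.102 → |2.102 − 2.000| = 0.102

II, I, III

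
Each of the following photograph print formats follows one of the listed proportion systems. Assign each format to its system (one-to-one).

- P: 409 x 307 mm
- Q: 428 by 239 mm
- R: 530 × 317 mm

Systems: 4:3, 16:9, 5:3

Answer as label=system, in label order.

Ratios: P ≈ 1.332; Q ≈ 1.791; R ≈ 1.672.
Targets: 4:3 ≈ 1.333; 16:9 ≈ 1.778; 5:3 ≈ 1.667.

P=4:3, Q=16:9, R=5:3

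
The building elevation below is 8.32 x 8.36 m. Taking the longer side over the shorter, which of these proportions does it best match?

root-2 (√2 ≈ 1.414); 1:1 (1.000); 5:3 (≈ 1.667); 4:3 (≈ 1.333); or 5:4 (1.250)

Ratio = 8.36 / 8.32 ≈ 1.005.
Distances: root-2 1.414 (Δ 0.409); 1:1 1.000 (Δ 0.005); 5:3 1.667 (Δ 0.662); 4:3 1.333 (Δ 0.328); 5:4 1.250 (Δ 0.245).

1:1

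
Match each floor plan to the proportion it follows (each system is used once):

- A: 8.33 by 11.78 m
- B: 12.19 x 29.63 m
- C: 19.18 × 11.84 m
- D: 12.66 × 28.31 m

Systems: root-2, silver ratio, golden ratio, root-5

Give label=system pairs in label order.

A = 11.78/8.33 ≈ 1.414 → root-2 (1.414)
B = 29.63/12.19 ≈ 2.431 → silver ratio (2.414)
C = 19.18/11.84 ≈ 1.620 → golden ratio (1.618)
D = 28.31/12.66 ≈ 2.236 → root-5 (2.236)

A=root-2, B=silver ratio, C=golden ratio, D=root-5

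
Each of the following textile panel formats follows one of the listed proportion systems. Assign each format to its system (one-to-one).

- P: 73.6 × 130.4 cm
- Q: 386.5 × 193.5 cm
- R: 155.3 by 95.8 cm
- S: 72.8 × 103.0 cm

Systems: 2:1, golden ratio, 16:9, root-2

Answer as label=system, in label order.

Ratios: P ≈ 1.772; Q ≈ 1.997; R ≈ 1.621; S ≈ 1.415.
Targets: 2:1 ≈ 2.000; golden ratio ≈ 1.618; 16:9 ≈ 1.778; root-2 ≈ 1.414.

P=16:9, Q=2:1, R=golden ratio, S=root-2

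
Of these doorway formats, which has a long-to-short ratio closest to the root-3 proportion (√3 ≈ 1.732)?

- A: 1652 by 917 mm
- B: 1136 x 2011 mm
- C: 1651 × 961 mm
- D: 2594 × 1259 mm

C

Target root-3 ≈ 1.732.
A: 1.802 (Δ0.070)  B: 1.770 (Δ0.038)  C: 1.718 (Δ0.014)  D: 2.060 (Δ0.328)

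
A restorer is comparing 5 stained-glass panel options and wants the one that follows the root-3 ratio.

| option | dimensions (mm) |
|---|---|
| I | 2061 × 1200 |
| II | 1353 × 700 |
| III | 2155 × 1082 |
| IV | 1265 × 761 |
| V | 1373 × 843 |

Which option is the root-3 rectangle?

Ratios (long/short): I ≈ 1.718; II ≈ 1.933; III ≈ 1.992; IV ≈ 1.662; V ≈ 1.629.
root-3 ≈ 1.732; option I is nearest (Δ 0.014).

I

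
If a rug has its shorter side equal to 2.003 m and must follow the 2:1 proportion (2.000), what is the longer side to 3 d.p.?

2:1 = 2.00000.
Longer side = 2.003 × 2.00000 ≈ 4.00600 → 4.006 m.

4.006 m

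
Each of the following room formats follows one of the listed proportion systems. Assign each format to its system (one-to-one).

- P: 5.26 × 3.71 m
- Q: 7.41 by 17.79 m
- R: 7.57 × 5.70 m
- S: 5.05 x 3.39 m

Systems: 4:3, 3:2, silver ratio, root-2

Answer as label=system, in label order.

P=root-2, Q=silver ratio, R=4:3, S=3:2

Ratios: P ≈ 1.418; Q ≈ 2.401; R ≈ 1.328; S ≈ 1.490.
Targets: 4:3 ≈ 1.333; 3:2 ≈ 1.500; silver ratio ≈ 2.414; root-2 ≈ 1.414.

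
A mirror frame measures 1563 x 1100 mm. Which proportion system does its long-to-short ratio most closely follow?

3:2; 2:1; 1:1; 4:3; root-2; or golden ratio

root-2

Ratio = 1563 / 1100 ≈ 1.421.
Distances: 3:2 1.500 (Δ 0.079); 2:1 2.000 (Δ 0.579); 1:1 1.000 (Δ 0.421); 4:3 1.333 (Δ 0.088); root-2 1.414 (Δ 0.007); golden ratio 1.618 (Δ 0.197).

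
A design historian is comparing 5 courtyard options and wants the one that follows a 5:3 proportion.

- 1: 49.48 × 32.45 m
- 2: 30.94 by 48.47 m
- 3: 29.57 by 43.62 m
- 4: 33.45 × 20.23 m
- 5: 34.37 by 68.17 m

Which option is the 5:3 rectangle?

4

Target 5:3 ≈ 1.667.
1: 1.525 (Δ0.142)  2: 1.567 (Δ0.100)  3: 1.475 (Δ0.192)  4: 1.653 (Δ0.014)  5: 1.983 (Δ0.316)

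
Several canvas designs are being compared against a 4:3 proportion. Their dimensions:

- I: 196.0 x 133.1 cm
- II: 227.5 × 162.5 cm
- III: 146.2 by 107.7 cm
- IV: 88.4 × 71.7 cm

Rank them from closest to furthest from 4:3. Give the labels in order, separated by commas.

III, II, IV, I

I: 196.0/133.1 ≈ 1.473 → |1.473 − 1.333| = 0.140
II: 227.5/162.5 ≈ 1.400 → |1.400 − 1.333| = 0.067
III: 146.2/107.7 ≈ 1.357 → |1.357 − 1.333| = 0.024
IV: 88.4/71.7 ≈ 1.233 → |1.233 − 1.333| = 0.100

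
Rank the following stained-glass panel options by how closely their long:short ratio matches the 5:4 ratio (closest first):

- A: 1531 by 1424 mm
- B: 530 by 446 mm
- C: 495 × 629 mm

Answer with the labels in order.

C, B, A

Ratios: A = 1531 / 1424 ≈ 1.075; B = 530 / 446 ≈ 1.188; C = 629 / 495 ≈ 1.271.
|Δ from 1.250|: A 0.175; B 0.062; C 0.021.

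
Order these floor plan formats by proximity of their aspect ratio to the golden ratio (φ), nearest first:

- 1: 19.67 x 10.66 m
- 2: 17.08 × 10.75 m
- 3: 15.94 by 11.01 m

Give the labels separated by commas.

2, 3, 1

Ratios: 1 = 19.67 / 10.66 ≈ 1.845; 2 = 17.08 / 10.75 ≈ 1.589; 3 = 15.94 / 11.01 ≈ 1.448.
|Δ from 1.618|: 1 0.227; 2 0.029; 3 0.170.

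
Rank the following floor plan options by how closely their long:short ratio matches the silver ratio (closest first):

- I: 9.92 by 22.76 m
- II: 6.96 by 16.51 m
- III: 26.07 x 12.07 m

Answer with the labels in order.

I: 22.76/9.92 ≈ 2.294 → |2.294 − 2.414| = 0.120
II: 16.51/6.96 ≈ 2.372 → |2.372 − 2.414| = 0.042
III: 26.07/12.07 ≈ 2.160 → |2.160 − 2.414| = 0.254

II, I, III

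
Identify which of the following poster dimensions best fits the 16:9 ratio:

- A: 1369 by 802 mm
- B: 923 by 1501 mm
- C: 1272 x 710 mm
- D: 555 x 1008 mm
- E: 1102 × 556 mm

C

Ratios (long/short): A ≈ 1.707; B ≈ 1.626; C ≈ 1.792; D ≈ 1.816; E ≈ 1.982.
16:9 ≈ 1.778; option C is nearest (Δ 0.014).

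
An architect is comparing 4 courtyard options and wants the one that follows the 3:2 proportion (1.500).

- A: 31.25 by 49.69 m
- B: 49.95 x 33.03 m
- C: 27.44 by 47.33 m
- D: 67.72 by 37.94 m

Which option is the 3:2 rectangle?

B

Target 3:2 ≈ 1.500.
A: 1.590 (Δ0.090)  B: 1.512 (Δ0.012)  C: 1.725 (Δ0.225)  D: 1.785 (Δ0.285)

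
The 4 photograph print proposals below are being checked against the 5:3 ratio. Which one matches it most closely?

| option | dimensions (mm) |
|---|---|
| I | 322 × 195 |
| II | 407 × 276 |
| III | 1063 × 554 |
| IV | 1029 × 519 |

Ratios (long/short): I ≈ 1.651; II ≈ 1.475; III ≈ 1.919; IV ≈ 1.983.
5:3 ≈ 1.667; option I is nearest (Δ 0.016).

I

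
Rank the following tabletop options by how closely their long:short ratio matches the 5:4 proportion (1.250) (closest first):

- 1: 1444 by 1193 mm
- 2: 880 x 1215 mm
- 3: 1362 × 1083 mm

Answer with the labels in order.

3, 1, 2

Ratios: 1 = 1444 / 1193 ≈ 1.210; 2 = 1215 / 880 ≈ 1.381; 3 = 1362 / 1083 ≈ 1.258.
|Δ from 1.250|: 1 0.040; 2 0.131; 3 0.008.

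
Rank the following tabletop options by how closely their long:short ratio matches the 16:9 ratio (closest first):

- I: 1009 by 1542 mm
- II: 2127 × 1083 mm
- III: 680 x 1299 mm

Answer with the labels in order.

III, II, I

I: 1542/1009 ≈ 1.528 → |1.528 − 1.778| = 0.250
II: 2127/1083 ≈ 1.964 → |1.964 − 1.778| = 0.186
III: 1299/680 ≈ 1.910 → |1.910 − 1.778| = 0.132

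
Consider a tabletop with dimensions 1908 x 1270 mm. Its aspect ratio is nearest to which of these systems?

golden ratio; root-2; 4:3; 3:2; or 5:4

1908/1270 ≈ 1.502. Nearest candidates are 3:2 (1.500, off by 0.002) and root-2 (1.414, off by 0.088).

3:2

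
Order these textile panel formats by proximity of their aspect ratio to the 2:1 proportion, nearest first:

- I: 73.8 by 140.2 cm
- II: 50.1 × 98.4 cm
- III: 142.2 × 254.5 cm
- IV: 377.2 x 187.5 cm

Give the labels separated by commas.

Ratios: I = 140.2 / 73.8 ≈ 1.900; II = 98.4 / 50.1 ≈ 1.964; III = 254.5 / 142.2 ≈ 1.790; IV = 377.2 / 187.5 ≈ 2.012.
|Δ from 2.000|: I 0.100; II 0.036; III 0.210; IV 0.012.

IV, II, I, III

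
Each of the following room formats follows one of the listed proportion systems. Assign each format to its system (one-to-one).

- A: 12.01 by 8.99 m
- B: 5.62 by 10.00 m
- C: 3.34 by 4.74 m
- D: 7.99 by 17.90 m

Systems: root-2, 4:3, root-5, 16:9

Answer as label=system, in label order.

A = 12.01/8.99 ≈ 1.336 → 4:3 (1.333)
B = 10.00/5.62 ≈ 1.779 → 16:9 (1.778)
C = 4.74/3.34 ≈ 1.419 → root-2 (1.414)
D = 17.90/7.99 ≈ 2.240 → root-5 (2.236)

A=4:3, B=16:9, C=root-2, D=root-5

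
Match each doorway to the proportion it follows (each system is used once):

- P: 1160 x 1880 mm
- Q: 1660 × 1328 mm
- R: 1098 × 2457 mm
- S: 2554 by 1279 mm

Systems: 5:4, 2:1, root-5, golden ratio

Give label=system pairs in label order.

P=golden ratio, Q=5:4, R=root-5, S=2:1

Ratios: P ≈ 1.621; Q ≈ 1.250; R ≈ 2.238; S ≈ 1.997.
Targets: 5:4 ≈ 1.250; 2:1 ≈ 2.000; root-5 ≈ 2.236; golden ratio ≈ 1.618.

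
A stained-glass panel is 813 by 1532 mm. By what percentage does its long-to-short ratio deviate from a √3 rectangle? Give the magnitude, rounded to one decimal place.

Ratio = 1532 / 813 ≈ 1.8844.
Ideal root-3 ≈ 1.7321. |1.8844 − 1.7321| / 1.7321 ≈ 8.79% → 8.8%.

8.8%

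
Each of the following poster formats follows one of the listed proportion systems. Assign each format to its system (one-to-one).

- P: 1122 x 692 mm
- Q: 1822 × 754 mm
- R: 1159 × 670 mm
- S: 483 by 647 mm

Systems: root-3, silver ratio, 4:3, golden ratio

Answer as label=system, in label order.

P=golden ratio, Q=silver ratio, R=root-3, S=4:3

P = 1122/692 ≈ 1.621 → golden ratio (1.618)
Q = 1822/754 ≈ 2.416 → silver ratio (2.414)
R = 1159/670 ≈ 1.730 → root-3 (1.732)
S = 647/483 ≈ 1.340 → 4:3 (1.333)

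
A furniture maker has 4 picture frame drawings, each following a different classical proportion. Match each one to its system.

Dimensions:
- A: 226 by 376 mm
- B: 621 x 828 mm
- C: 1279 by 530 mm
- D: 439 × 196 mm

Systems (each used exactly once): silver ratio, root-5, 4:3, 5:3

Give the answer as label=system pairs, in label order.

A = 376/226 ≈ 1.664 → 5:3 (1.667)
B = 828/621 ≈ 1.333 → 4:3 (1.333)
C = 1279/530 ≈ 2.413 → silver ratio (2.414)
D = 439/196 ≈ 2.240 → root-5 (2.236)

A=5:3, B=4:3, C=silver ratio, D=root-5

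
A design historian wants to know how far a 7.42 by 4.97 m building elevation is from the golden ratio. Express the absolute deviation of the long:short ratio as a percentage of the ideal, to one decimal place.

7.7%

Ratio = 7.42 / 4.97 ≈ 1.4930.
Ideal golden ratio ≈ 1.6180. |1.4930 − 1.6180| / 1.6180 ≈ 7.73% → 7.7%.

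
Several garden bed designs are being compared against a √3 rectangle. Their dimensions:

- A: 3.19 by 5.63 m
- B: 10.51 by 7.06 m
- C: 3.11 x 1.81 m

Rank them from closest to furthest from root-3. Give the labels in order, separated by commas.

C, A, B

Ratios: A = 5.63 / 3.19 ≈ 1.765; B = 10.51 / 7.06 ≈ 1.489; C = 3.11 / 1.81 ≈ 1.718.
|Δ from 1.732|: A 0.033; B 0.243; C 0.014.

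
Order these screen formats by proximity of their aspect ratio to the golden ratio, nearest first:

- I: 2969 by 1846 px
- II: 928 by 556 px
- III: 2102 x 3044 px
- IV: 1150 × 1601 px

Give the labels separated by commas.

Ratios: I = 2969 / 1846 ≈ 1.608; II = 928 / 556 ≈ 1.669; III = 3044 / 2102 ≈ 1.448; IV = 1601 / 1150 ≈ 1.392.
|Δ from 1.618|: I 0.010; II 0.051; III 0.170; IV 0.226.

I, II, III, IV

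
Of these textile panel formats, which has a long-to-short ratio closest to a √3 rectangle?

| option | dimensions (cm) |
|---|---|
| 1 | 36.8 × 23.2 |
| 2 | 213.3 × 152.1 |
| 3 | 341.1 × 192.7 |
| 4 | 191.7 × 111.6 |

Target root-3 ≈ 1.732.
1: 1.586 (Δ0.146)  2: 1.402 (Δ0.330)  3: 1.770 (Δ0.038)  4: 1.718 (Δ0.014)

4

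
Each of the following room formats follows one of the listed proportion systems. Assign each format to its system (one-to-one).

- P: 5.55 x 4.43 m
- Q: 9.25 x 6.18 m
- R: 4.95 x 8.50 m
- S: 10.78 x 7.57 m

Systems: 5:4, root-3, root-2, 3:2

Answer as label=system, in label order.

P = 5.55/4.43 ≈ 1.253 → 5:4 (1.250)
Q = 9.25/6.18 ≈ 1.497 → 3:2 (1.500)
R = 8.50/4.95 ≈ 1.717 → root-3 (1.732)
S = 10.78/7.57 ≈ 1.424 → root-2 (1.414)

P=5:4, Q=3:2, R=root-3, S=root-2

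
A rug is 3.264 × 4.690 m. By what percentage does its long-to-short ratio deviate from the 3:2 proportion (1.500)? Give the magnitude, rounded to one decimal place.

4.2%

Ratio = 4.690 / 3.264 ≈ 1.4369.
Ideal 3:2 = 1.5000. |1.4369 − 1.5000| / 1.5000 ≈ 4.21% → 4.2%.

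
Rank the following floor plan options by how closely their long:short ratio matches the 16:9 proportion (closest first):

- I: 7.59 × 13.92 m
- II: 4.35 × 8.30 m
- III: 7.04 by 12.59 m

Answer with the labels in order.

III, I, II

Ratios: I = 13.92 / 7.59 ≈ 1.834; II = 8.30 / 4.35 ≈ 1.908; III = 12.59 / 7.04 ≈ 1.788.
|Δ from 1.778|: I 0.056; II 0.130; III 0.010.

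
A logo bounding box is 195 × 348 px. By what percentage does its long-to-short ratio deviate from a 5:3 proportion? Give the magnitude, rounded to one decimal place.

Ratio = 348 / 195 ≈ 1.7846.
Ideal 5:3 ≈ 1.6667. |1.7846 − 1.6667| / 1.6667 ≈ 7.07% → 7.1%.

7.1%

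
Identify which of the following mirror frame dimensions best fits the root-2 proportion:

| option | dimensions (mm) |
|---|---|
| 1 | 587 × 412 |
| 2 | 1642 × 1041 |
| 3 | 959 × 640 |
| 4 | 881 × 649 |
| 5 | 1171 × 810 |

Target root-2 ≈ 1.414.
1: 1.425 (Δ0.011)  2: 1.577 (Δ0.163)  3: 1.498 (Δ0.084)  4: 1.357 (Δ0.057)  5: 1.446 (Δ0.032)

1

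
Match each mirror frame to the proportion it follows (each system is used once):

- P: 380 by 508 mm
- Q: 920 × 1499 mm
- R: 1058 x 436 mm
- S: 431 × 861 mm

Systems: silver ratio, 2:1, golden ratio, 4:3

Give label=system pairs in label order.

P = 508/380 ≈ 1.337 → 4:3 (1.333)
Q = 1499/920 ≈ 1.629 → golden ratio (1.618)
R = 1058/436 ≈ 2.427 → silver ratio (2.414)
S = 861/431 ≈ 1.998 → 2:1 (2.000)

P=4:3, Q=golden ratio, R=silver ratio, S=2:1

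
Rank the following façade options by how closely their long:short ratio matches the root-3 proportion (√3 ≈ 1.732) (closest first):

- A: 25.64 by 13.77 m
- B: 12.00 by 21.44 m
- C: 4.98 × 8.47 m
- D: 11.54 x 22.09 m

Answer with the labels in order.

C, B, A, D

Ratios: A = 25.64 / 13.77 ≈ 1.862; B = 21.44 / 12.00 ≈ 1.787; C = 8.47 / 4.98 ≈ 1.701; D = 22.09 / 11.54 ≈ 1.914.
|Δ from 1.732|: A 0.130; B 0.055; C 0.031; D 0.182.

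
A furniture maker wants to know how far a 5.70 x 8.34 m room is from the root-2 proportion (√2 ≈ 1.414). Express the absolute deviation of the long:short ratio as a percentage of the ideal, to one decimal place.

3.5%

Ratio = 8.34 / 5.70 ≈ 1.4632.
Ideal root-2 ≈ 1.4142. |1.4632 − 1.4142| / 1.4142 ≈ 3.46% → 3.5%.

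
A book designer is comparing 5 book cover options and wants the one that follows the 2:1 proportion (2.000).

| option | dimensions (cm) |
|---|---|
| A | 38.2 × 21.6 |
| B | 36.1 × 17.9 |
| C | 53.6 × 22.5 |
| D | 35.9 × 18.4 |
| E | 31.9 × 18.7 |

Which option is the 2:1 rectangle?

B

Target 2:1 ≈ 2.000.
A: 1.769 (Δ0.231)  B: 2.017 (Δ0.017)  C: 2.382 (Δ0.382)  D: 1.951 (Δ0.049)  E: 1.706 (Δ0.294)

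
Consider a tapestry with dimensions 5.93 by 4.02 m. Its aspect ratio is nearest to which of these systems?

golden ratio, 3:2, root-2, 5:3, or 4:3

3:2

Ratio = 5.93 / 4.02 ≈ 1.475.
Distances: golden ratio 1.618 (Δ 0.143); 3:2 1.500 (Δ 0.025); root-2 1.414 (Δ 0.061); 5:3 1.667 (Δ 0.192); 4:3 1.333 (Δ 0.142).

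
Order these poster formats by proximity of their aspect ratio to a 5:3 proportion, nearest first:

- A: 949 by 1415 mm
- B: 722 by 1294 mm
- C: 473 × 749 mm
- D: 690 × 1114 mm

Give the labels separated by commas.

Ratios: A = 1415 / 949 ≈ 1.491; B = 1294 / 722 ≈ 1.792; C = 749 / 473 ≈ 1.584; D = 1114 / 690 ≈ 1.614.
|Δ from 1.667|: A 0.176; B 0.125; C 0.083; D 0.053.

D, C, B, A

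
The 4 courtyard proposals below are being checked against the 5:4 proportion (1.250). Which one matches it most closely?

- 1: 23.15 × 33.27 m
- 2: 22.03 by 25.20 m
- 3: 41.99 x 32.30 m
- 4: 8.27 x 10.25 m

4

Ratios (long/short): 1 ≈ 1.437; 2 ≈ 1.144; 3 ≈ 1.300; 4 ≈ 1.239.
5:4 ≈ 1.250; option 4 is nearest (Δ 0.011).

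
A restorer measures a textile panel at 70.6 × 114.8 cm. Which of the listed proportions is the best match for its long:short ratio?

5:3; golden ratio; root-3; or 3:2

Ratio = 114.8 / 70.6 ≈ 1.626.
Distances: 5:3 1.667 (Δ 0.041); golden ratio 1.618 (Δ 0.008); root-3 1.732 (Δ 0.106); 3:2 1.500 (Δ 0.126).

golden ratio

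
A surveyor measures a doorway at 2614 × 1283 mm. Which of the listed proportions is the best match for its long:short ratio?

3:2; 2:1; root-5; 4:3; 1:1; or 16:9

2614/1283 ≈ 2.037. Nearest candidates are 2:1 (2.000, off by 0.037) and root-5 (2.236, off by 0.199).

2:1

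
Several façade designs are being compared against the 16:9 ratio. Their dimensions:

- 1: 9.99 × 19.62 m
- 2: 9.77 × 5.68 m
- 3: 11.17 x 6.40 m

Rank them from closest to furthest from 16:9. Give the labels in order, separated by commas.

Ratios: 1 = 19.62 / 9.99 ≈ 1.964; 2 = 9.77 / 5.68 ≈ 1.720; 3 = 11.17 / 6.40 ≈ 1.745.
|Δ from 1.778|: 1 0.186; 2 0.058; 3 0.033.

3, 2, 1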